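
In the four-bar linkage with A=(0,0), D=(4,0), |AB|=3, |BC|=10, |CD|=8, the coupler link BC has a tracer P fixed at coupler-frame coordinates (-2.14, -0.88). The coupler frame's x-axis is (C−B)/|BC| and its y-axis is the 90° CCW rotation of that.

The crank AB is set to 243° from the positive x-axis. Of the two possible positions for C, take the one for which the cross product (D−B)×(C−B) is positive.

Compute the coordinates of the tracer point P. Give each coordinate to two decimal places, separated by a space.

A=(0,0), D=(4.00,0)
B = A + 3.00·(cos243°, sin243°) = (-1.3620, -2.6730)
|BD| = 5.9913
circle(B,10.00) ∩ circle(D,8.00): a=6.0000, h=8.0000
  candidates: C₊=(0.4386,7.1635) cross=47.930; C₋=(7.5770,-7.1558) cross=-47.930
  mode + wants cross > 0 → take C=(0.4386,7.1635) (cross=47.930)
ex = (C−B)/|BC| = (0.1801,0.9837); ey = (-0.9837,0.1801)
P = B + -2.14·ex + -0.88·ey = (-0.8817,-4.9365)

-0.88 -4.94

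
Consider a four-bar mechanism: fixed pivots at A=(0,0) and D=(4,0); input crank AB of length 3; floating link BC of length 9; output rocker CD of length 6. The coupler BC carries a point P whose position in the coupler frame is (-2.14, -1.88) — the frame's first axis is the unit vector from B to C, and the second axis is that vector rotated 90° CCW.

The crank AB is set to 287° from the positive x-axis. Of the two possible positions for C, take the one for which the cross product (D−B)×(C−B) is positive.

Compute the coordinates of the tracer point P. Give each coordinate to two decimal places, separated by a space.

2.23 -5.38

A=(0,0), D=(4.00,0)
B = A + 3.00·(cos287°, sin287°) = (0.8771, -2.8689)
|BD| = 4.2406
circle(B,9.00) ∩ circle(D,6.00): a=7.4261, h=5.0846
  candidates: C₊=(2.9060,5.8994) cross=21.562; C₋=(9.7857,-1.5893) cross=-21.562
  mode + wants cross > 0 → take C=(2.9060,5.8994) (cross=21.562)
ex = (C−B)/|BC| = (0.2254,0.9743); ey = (-0.9743,0.2254)
P = B + -2.14·ex + -1.88·ey = (2.2263,-5.3776)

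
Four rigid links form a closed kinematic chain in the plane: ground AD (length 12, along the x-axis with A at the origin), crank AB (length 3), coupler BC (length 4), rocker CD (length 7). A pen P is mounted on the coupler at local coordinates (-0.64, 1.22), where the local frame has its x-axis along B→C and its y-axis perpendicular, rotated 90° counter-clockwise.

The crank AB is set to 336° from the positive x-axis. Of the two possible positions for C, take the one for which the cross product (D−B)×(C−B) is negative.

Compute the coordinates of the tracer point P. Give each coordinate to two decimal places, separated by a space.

2.94 0.14

A=(0,0), D=(12.00,0)
B = A + 3.00·(cos336°, sin336°) = (2.7406, -1.2202)
|BD| = 9.3394
circle(B,4.00) ∩ circle(D,7.00): a=2.9030, h=2.7518
  candidates: C₊=(5.2592,1.8873) cross=25.700; C₋=(5.9783,-3.5692) cross=-25.700
  mode - wants cross < 0 → take C=(5.9783,-3.5692) (cross=-25.700)
ex = (C−B)/|BC| = (0.8094,-0.5872); ey = (0.5872,0.8094)
P = B + -0.64·ex + 1.22·ey = (2.9390,0.1431)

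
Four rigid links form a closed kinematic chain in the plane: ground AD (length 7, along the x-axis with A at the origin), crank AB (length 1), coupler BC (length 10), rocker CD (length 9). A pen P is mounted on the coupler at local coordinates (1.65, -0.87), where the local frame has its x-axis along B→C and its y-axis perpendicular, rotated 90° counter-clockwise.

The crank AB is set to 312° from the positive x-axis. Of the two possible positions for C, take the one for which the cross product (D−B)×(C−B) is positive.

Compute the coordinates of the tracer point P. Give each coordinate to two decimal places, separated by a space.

A=(0,0), D=(7.00,0)
B = A + 1.00·(cos312°, sin312°) = (0.6691, -0.7431)
|BD| = 6.3743
circle(B,10.00) ∩ circle(D,9.00): a=4.6775, h=8.8386
  candidates: C₊=(4.2843,8.5805) cross=56.340; C₋=(6.3452,-8.9761) cross=-56.340
  mode + wants cross > 0 → take C=(4.2843,8.5805) (cross=56.340)
ex = (C−B)/|BC| = (0.3615,0.9324); ey = (-0.9324,0.3615)
P = B + 1.65·ex + -0.87·ey = (2.0768,0.4807)

2.08 0.48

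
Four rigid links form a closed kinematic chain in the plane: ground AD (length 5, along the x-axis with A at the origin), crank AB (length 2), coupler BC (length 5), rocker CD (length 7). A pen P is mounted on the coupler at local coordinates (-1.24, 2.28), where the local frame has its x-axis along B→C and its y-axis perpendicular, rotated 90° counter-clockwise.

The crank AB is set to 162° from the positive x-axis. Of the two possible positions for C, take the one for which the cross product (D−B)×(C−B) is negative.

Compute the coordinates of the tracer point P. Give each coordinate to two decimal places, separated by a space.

A=(0,0), D=(5.00,0)
B = A + 2.00·(cos162°, sin162°) = (-1.9021, 0.6180)
|BD| = 6.9297
circle(B,5.00) ∩ circle(D,7.00): a=1.7332, h=4.6900
  candidates: C₊=(0.2425,5.1348) cross=32.500; C₋=(-0.5941,-4.2078) cross=-32.500
  mode - wants cross < 0 → take C=(-0.5941,-4.2078) (cross=-32.500)
ex = (C−B)/|BC| = (0.2616,-0.9652); ey = (0.9652,0.2616)
P = B + -1.24·ex + 2.28·ey = (-0.0259,2.4113)

-0.03 2.41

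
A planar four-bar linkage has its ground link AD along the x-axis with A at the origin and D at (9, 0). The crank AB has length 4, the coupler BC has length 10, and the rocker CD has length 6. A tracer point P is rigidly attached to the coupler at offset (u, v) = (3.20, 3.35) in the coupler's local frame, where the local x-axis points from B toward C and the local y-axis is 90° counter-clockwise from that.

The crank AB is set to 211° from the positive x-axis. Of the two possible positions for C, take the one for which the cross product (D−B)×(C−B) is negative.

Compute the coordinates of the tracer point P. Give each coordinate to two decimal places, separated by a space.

A=(0,0), D=(9.00,0)
B = A + 4.00·(cos211°, sin211°) = (-3.4287, -2.0602)
|BD| = 12.5983
circle(B,10.00) ∩ circle(D,6.00): a=8.8392, h=4.6765
  candidates: C₊=(4.5268,3.9988) cross=58.915; C₋=(6.0562,-5.2282) cross=-58.915
  mode - wants cross < 0 → take C=(6.0562,-5.2282) (cross=-58.915)
ex = (C−B)/|BC| = (0.9485,-0.3168); ey = (0.3168,0.9485)
P = B + 3.20·ex + 3.35·ey = (0.6678,0.1035)

0.67 0.10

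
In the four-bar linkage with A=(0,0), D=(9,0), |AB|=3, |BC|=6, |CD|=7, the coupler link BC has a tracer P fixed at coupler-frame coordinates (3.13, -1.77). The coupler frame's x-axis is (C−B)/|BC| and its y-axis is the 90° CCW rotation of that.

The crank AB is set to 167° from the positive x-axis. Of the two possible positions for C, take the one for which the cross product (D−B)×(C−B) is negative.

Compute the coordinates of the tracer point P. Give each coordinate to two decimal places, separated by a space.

A=(0,0), D=(9.00,0)
B = A + 3.00·(cos167°, sin167°) = (-2.9231, 0.6749)
|BD| = 11.9422
circle(B,6.00) ∩ circle(D,7.00): a=5.4268, h=2.5592
  candidates: C₊=(2.6396,2.9233) cross=30.563; C₋=(2.3504,-2.1870) cross=-30.563
  mode - wants cross < 0 → take C=(2.3504,-2.1870) (cross=-30.563)
ex = (C−B)/|BC| = (0.8789,-0.4770); ey = (0.4770,0.8789)
P = B + 3.13·ex + -1.77·ey = (-1.0163,-2.3738)

-1.02 -2.37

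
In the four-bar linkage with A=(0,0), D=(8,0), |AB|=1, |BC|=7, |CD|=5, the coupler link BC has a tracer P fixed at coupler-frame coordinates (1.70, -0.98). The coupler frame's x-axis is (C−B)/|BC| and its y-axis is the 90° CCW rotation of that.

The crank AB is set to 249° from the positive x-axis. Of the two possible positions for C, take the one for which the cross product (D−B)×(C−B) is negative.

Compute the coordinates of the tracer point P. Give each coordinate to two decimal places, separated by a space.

0.62 -2.63

A=(0,0), D=(8.00,0)
B = A + 1.00·(cos249°, sin249°) = (-0.3584, -0.9336)
|BD| = 8.4103
circle(B,7.00) ∩ circle(D,5.00): a=5.6320, h=4.1570
  candidates: C₊=(4.7774,3.8229) cross=34.962; C₋=(5.7003,-4.4397) cross=-34.962
  mode - wants cross < 0 → take C=(5.7003,-4.4397) (cross=-34.962)
ex = (C−B)/|BC| = (0.8655,-0.5009); ey = (0.5009,0.8655)
P = B + 1.70·ex + -0.98·ey = (0.6222,-2.6333)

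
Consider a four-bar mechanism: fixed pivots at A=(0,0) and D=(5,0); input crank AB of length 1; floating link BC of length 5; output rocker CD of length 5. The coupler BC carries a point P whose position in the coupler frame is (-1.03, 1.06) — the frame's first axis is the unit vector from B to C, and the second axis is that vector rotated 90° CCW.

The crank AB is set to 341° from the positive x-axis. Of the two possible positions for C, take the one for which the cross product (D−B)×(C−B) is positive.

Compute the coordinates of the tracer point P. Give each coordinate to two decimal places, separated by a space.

-0.40 -0.94

A=(0,0), D=(5.00,0)
B = A + 1.00·(cos341°, sin341°) = (0.9455, -0.3256)
|BD| = 4.0675
circle(B,5.00) ∩ circle(D,5.00): a=2.0338, h=4.5677
  candidates: C₊=(2.6072,4.3903) cross=18.579; C₋=(3.3384,-4.7158) cross=-18.579
  mode + wants cross > 0 → take C=(2.6072,4.3903) (cross=18.579)
ex = (C−B)/|BC| = (0.3323,0.9432); ey = (-0.9432,0.3323)
P = B + -1.03·ex + 1.06·ey = (-0.3965,-0.9448)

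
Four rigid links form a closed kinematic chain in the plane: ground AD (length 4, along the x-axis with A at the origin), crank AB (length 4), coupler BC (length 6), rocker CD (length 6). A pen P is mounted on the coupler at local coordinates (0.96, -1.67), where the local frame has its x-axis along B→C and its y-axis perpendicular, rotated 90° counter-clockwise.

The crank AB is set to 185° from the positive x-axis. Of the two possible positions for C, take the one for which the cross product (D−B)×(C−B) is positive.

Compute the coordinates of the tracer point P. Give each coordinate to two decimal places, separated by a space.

A=(0,0), D=(4.00,0)
B = A + 4.00·(cos185°, sin185°) = (-3.9848, -0.3486)
|BD| = 7.9924
circle(B,6.00) ∩ circle(D,6.00): a=3.9962, h=4.4755
  candidates: C₊=(-0.1876,4.2970) cross=35.770; C₋=(0.2028,-4.6456) cross=-35.770
  mode + wants cross > 0 → take C=(-0.1876,4.2970) (cross=35.770)
ex = (C−B)/|BC| = (0.6329,0.7743); ey = (-0.7743,0.6329)
P = B + 0.96·ex + -1.67·ey = (-2.0842,-0.6622)

-2.08 -0.66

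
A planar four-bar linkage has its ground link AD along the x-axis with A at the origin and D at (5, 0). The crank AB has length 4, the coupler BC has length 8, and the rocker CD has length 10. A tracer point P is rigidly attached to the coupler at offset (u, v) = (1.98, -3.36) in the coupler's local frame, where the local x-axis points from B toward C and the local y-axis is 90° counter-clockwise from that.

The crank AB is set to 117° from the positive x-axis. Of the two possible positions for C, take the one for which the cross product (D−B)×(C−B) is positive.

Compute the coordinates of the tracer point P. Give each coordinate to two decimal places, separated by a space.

A=(0,0), D=(5.00,0)
B = A + 4.00·(cos117°, sin117°) = (-1.8160, 3.5640)
|BD| = 7.6915
circle(B,8.00) ∩ circle(D,10.00): a=1.5055, h=7.8571
  candidates: C₊=(3.1589,9.8291) cross=60.433; C₋=(-4.1225,-4.0962) cross=-60.433
  mode + wants cross > 0 → take C=(3.1589,9.8291) (cross=60.433)
ex = (C−B)/|BC| = (0.6219,0.7831); ey = (-0.7831,0.6219)
P = B + 1.98·ex + -3.36·ey = (2.0466,3.0252)

2.05 3.03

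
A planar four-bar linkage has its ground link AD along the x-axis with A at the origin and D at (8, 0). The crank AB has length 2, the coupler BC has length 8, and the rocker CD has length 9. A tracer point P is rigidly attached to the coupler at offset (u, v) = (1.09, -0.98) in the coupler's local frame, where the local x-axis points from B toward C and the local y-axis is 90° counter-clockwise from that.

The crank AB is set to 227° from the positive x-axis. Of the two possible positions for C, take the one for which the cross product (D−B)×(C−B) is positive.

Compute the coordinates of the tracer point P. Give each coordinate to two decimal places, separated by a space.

-0.07 -0.77

A=(0,0), D=(8.00,0)
B = A + 2.00·(cos227°, sin227°) = (-1.3640, -1.4627)
|BD| = 9.4775
circle(B,8.00) ∩ circle(D,9.00): a=3.8419, h=7.0171
  candidates: C₊=(1.3489,6.0633) cross=66.505; C₋=(3.5149,-7.8028) cross=-66.505
  mode + wants cross > 0 → take C=(1.3489,6.0633) (cross=66.505)
ex = (C−B)/|BC| = (0.3391,0.9407); ey = (-0.9407,0.3391)
P = B + 1.09·ex + -0.98·ey = (-0.0724,-0.7696)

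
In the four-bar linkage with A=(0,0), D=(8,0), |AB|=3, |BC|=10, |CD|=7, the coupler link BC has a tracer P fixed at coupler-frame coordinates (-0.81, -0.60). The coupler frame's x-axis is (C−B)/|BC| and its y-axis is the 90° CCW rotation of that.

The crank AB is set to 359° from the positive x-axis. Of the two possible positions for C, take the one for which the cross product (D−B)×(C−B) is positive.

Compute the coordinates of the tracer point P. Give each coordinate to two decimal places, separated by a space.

2.78 -1.04

A=(0,0), D=(8.00,0)
B = A + 3.00·(cos359°, sin359°) = (2.9995, -0.0524)
|BD| = 5.0007
circle(B,10.00) ∩ circle(D,7.00): a=7.5996, h=6.4997
  candidates: C₊=(10.5307,6.5265) cross=32.503; C₋=(10.6668,-6.4721) cross=-32.503
  mode + wants cross > 0 → take C=(10.5307,6.5265) (cross=32.503)
ex = (C−B)/|BC| = (0.7531,0.6579); ey = (-0.6579,0.7531)
P = B + -0.81·ex + -0.60·ey = (2.7843,-1.0371)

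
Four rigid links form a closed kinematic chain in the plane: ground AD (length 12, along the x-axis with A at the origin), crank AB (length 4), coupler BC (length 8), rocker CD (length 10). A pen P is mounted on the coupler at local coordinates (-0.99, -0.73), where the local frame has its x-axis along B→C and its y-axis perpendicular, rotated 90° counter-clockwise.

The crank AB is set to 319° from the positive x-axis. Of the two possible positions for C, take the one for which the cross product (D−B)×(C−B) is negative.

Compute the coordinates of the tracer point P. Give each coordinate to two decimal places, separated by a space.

A=(0,0), D=(12.00,0)
B = A + 4.00·(cos319°, sin319°) = (3.0188, -2.6242)
|BD| = 9.3567
circle(B,8.00) ∩ circle(D,10.00): a=2.7546, h=7.5108
  candidates: C₊=(3.5564,5.3577) cross=70.276; C₋=(7.7694,-9.0610) cross=-70.276
  mode - wants cross < 0 → take C=(7.7694,-9.0610) (cross=-70.276)
ex = (C−B)/|BC| = (0.5938,-0.8046); ey = (0.8046,0.5938)
P = B + -0.99·ex + -0.73·ey = (1.8436,-2.2612)

1.84 -2.26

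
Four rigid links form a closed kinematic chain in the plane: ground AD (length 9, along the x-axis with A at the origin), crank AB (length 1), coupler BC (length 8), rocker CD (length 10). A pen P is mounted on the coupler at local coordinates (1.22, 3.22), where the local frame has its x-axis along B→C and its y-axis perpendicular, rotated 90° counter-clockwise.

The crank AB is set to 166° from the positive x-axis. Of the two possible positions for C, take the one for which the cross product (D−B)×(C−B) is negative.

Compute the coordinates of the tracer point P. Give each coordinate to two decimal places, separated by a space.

2.47 0.32

A=(0,0), D=(9.00,0)
B = A + 1.00·(cos166°, sin166°) = (-0.9703, 0.2419)
|BD| = 9.9732
circle(B,8.00) ∩ circle(D,10.00): a=3.1818, h=7.3400
  candidates: C₊=(2.3886,7.5026) cross=73.204; C₋=(2.0325,-7.1731) cross=-73.204
  mode - wants cross < 0 → take C=(2.0325,-7.1731) (cross=-73.204)
ex = (C−B)/|BC| = (0.3753,-0.9269); ey = (0.9269,0.3753)
P = B + 1.22·ex + 3.22·ey = (2.4722,0.3198)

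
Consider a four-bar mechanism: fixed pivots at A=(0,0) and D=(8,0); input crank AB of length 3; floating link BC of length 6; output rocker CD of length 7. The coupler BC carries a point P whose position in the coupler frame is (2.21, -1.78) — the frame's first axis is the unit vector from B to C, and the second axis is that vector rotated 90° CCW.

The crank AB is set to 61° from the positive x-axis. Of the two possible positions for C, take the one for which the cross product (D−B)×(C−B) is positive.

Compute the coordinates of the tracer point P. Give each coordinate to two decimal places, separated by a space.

4.29 2.80

A=(0,0), D=(8.00,0)
B = A + 3.00·(cos61°, sin61°) = (1.4544, 2.6239)
|BD| = 7.0519
circle(B,6.00) ∩ circle(D,7.00): a=2.6042, h=5.4054
  candidates: C₊=(5.8829,6.6722) cross=38.118; C₋=(1.8604,-3.3624) cross=-38.118
  mode + wants cross > 0 → take C=(5.8829,6.6722) (cross=38.118)
ex = (C−B)/|BC| = (0.7381,0.6747); ey = (-0.6747,0.7381)
P = B + 2.21·ex + -1.78·ey = (4.2866,2.8012)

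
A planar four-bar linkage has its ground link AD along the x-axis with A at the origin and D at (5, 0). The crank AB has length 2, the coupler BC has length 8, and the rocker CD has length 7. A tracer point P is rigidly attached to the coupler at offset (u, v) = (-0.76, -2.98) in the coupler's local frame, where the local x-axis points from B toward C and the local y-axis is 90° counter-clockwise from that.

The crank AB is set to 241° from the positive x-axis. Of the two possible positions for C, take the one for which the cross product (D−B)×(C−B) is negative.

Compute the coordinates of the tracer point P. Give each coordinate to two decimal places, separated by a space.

-3.50 -3.50

A=(0,0), D=(5.00,0)
B = A + 2.00·(cos241°, sin241°) = (-0.9696, -1.7492)
|BD| = 6.2206
circle(B,8.00) ∩ circle(D,7.00): a=4.3160, h=6.7359
  candidates: C₊=(1.2781,5.9285) cross=41.902; C₋=(5.0663,-6.9997) cross=-41.902
  mode - wants cross < 0 → take C=(5.0663,-6.9997) (cross=-41.902)
ex = (C−B)/|BC| = (0.7545,-0.6563); ey = (0.6563,0.7545)
P = B + -0.76·ex + -2.98·ey = (-3.4988,-3.4988)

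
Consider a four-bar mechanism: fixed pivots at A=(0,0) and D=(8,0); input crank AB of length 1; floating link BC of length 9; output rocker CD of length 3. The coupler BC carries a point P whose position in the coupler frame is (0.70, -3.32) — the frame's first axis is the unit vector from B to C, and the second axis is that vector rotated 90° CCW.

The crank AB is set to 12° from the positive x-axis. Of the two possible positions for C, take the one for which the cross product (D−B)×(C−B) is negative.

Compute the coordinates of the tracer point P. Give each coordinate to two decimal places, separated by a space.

A=(0,0), D=(8.00,0)
B = A + 1.00·(cos12°, sin12°) = (0.9781, 0.2079)
|BD| = 7.0249
circle(B,9.00) ∩ circle(D,3.00): a=8.6371, h=2.5300
  candidates: C₊=(9.6863,2.4812) cross=17.773; C₋=(9.5366,-2.5766) cross=-17.773
  mode - wants cross < 0 → take C=(9.5366,-2.5766) (cross=-17.773)
ex = (C−B)/|BC| = (0.9509,-0.3094); ey = (0.3094,0.9509)
P = B + 0.70·ex + -3.32·ey = (0.6166,-3.1658)

0.62 -3.17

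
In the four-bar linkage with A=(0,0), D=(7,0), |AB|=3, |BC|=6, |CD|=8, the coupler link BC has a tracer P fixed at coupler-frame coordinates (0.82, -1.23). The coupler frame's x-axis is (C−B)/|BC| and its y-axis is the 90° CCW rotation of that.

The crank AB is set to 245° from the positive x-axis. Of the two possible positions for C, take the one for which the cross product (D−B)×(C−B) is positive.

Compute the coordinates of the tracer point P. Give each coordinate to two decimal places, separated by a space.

A=(0,0), D=(7.00,0)
B = A + 3.00·(cos245°, sin245°) = (-1.2679, -2.7189)
|BD| = 8.7034
circle(B,6.00) ∩ circle(D,8.00): a=2.7432, h=5.3362
  candidates: C₊=(-0.3290,3.2072) cross=46.443; C₋=(3.0050,-6.9311) cross=-46.443
  mode + wants cross > 0 → take C=(-0.3290,3.2072) (cross=46.443)
ex = (C−B)/|BC| = (0.1565,0.9877); ey = (-0.9877,0.1565)
P = B + 0.82·ex + -1.23·ey = (0.0753,-2.1015)

0.08 -2.10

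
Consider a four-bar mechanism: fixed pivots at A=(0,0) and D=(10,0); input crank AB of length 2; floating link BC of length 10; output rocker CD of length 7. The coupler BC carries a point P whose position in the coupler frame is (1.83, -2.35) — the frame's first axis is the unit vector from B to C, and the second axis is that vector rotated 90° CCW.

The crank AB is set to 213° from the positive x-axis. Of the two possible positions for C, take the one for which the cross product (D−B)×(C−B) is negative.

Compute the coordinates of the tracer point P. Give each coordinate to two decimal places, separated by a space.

A=(0,0), D=(10.00,0)
B = A + 2.00·(cos213°, sin213°) = (-1.6773, -1.0893)
|BD| = 11.7280
circle(B,10.00) ∩ circle(D,7.00): a=8.0383, h=5.9486
  candidates: C₊=(5.7737,5.5802) cross=69.765; C₋=(6.8787,-6.2656) cross=-69.765
  mode - wants cross < 0 → take C=(6.8787,-6.2656) (cross=-69.765)
ex = (C−B)/|BC| = (0.8556,-0.5176); ey = (0.5176,0.8556)
P = B + 1.83·ex + -2.35·ey = (-1.3280,-4.0472)

-1.33 -4.05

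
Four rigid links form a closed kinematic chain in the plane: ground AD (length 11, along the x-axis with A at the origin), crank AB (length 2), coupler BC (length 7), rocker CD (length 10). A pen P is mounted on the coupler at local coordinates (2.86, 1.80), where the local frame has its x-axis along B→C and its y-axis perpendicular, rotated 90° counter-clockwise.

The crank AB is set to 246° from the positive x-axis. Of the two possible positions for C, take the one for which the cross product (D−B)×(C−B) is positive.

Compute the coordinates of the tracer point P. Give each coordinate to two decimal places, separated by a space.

-1.26 1.52

A=(0,0), D=(11.00,0)
B = A + 2.00·(cos246°, sin246°) = (-0.8135, -1.8271)
|BD| = 11.9539
circle(B,7.00) ∩ circle(D,10.00): a=3.8438, h=5.8502
  candidates: C₊=(2.0910,4.5419) cross=69.933; C₋=(3.8793,-7.0211) cross=-69.933
  mode + wants cross > 0 → take C=(2.0910,4.5419) (cross=69.933)
ex = (C−B)/|BC| = (0.4149,0.9099); ey = (-0.9099,0.4149)
P = B + 2.86·ex + 1.80·ey = (-1.2645,1.5220)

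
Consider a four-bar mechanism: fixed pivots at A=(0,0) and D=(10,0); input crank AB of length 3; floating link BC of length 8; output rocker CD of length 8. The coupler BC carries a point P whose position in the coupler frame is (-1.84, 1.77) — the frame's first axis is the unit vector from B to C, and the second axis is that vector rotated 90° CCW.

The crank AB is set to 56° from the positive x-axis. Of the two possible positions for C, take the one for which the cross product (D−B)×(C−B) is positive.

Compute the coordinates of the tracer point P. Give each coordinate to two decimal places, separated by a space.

-0.87 2.64

A=(0,0), D=(10.00,0)
B = A + 3.00·(cos56°, sin56°) = (1.6776, 2.4871)
|BD| = 8.6861
circle(B,8.00) ∩ circle(D,8.00): a=4.3431, h=6.7185
  candidates: C₊=(7.7625,7.6807) cross=58.357; C₋=(3.9151,-5.1936) cross=-58.357
  mode + wants cross > 0 → take C=(7.7625,7.6807) (cross=58.357)
ex = (C−B)/|BC| = (0.7606,0.6492); ey = (-0.6492,0.7606)
P = B + -1.84·ex + 1.77·ey = (-0.8710,2.6389)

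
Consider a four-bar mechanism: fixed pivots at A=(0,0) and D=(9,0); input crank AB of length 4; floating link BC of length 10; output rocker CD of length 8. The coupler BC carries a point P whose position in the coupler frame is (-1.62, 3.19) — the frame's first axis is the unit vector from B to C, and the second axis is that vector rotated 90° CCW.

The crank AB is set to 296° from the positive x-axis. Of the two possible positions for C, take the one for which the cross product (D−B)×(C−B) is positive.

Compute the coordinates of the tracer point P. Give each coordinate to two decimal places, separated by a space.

A=(0,0), D=(9.00,0)
B = A + 4.00·(cos296°, sin296°) = (1.7535, -3.5952)
|BD| = 8.0893
circle(B,10.00) ∩ circle(D,8.00): a=6.2698, h=7.7903
  candidates: C₊=(3.9078,6.1700) cross=63.019; C₋=(10.8324,-7.7873) cross=-63.019
  mode + wants cross > 0 → take C=(3.9078,6.1700) (cross=63.019)
ex = (C−B)/|BC| = (0.2154,0.9765); ey = (-0.9765,0.2154)
P = B + -1.62·ex + 3.19·ey = (-1.7106,-4.4899)

-1.71 -4.49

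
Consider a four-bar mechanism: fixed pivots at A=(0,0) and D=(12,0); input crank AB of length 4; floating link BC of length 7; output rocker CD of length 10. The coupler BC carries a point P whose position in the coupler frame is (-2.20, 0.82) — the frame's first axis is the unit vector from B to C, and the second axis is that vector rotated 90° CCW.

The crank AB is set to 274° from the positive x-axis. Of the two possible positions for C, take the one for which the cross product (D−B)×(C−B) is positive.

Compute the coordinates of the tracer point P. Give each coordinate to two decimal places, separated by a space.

A=(0,0), D=(12.00,0)
B = A + 4.00·(cos274°, sin274°) = (0.2790, -3.9903)
|BD| = 12.3816
circle(B,7.00) ∩ circle(D,10.00): a=4.1313, h=5.6509
  candidates: C₊=(2.3687,2.6905) cross=69.967; C₋=(6.0110,-8.0083) cross=-69.967
  mode + wants cross > 0 → take C=(2.3687,2.6905) (cross=69.967)
ex = (C−B)/|BC| = (0.2985,0.9544); ey = (-0.9544,0.2985)
P = B + -2.20·ex + 0.82·ey = (-1.1604,-5.8451)

-1.16 -5.85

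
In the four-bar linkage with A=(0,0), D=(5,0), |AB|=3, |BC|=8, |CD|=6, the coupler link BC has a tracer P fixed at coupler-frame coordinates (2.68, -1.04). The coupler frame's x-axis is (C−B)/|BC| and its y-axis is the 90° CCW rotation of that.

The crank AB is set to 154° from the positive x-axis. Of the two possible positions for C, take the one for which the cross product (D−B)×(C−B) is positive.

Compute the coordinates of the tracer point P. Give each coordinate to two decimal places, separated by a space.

0.10 2.00

A=(0,0), D=(5.00,0)
B = A + 3.00·(cos154°, sin154°) = (-2.6964, 1.3151)
|BD| = 7.8079
circle(B,8.00) ∩ circle(D,6.00): a=5.6970, h=5.6164
  candidates: C₊=(3.8652,5.8917) cross=43.853; C₋=(1.9733,-5.1806) cross=-43.853
  mode + wants cross > 0 → take C=(3.8652,5.8917) (cross=43.853)
ex = (C−B)/|BC| = (0.8202,0.5721); ey = (-0.5721,0.8202)
P = B + 2.68·ex + -1.04·ey = (0.0967,1.9953)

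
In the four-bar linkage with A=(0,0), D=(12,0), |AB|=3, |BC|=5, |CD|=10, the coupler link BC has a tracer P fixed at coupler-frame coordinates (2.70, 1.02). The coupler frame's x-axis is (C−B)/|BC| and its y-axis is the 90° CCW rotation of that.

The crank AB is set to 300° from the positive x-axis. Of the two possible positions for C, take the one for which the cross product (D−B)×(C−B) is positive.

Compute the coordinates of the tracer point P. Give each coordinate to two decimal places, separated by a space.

0.91 0.23

A=(0,0), D=(12.00,0)
B = A + 3.00·(cos300°, sin300°) = (1.5000, -2.5981)
|BD| = 10.8167
circle(B,5.00) ∩ circle(D,10.00): a=1.9415, h=4.6077
  candidates: C₊=(2.2779,2.3410) cross=49.840; C₋=(4.4913,-6.6046) cross=-49.840
  mode + wants cross > 0 → take C=(2.2779,2.3410) (cross=49.840)
ex = (C−B)/|BC| = (0.1556,0.9878); ey = (-0.9878,0.1556)
P = B + 2.70·ex + 1.02·ey = (0.9125,0.2277)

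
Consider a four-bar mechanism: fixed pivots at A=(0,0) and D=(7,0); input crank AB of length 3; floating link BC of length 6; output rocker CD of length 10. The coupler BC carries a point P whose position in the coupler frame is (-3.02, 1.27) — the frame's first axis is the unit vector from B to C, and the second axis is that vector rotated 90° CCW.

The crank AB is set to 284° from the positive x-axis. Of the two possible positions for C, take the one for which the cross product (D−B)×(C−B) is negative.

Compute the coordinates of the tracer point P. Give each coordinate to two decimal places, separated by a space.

1.25 0.32

A=(0,0), D=(7.00,0)
B = A + 3.00·(cos284°, sin284°) = (0.7258, -2.9109)
|BD| = 6.9166
circle(B,6.00) ∩ circle(D,10.00): a=-1.1683, h=5.8852
  candidates: C₊=(-2.8108,1.9360) cross=40.705; C₋=(2.1428,-8.7412) cross=-40.705
  mode - wants cross < 0 → take C=(2.1428,-8.7412) (cross=-40.705)
ex = (C−B)/|BC| = (0.2362,-0.9717); ey = (0.9717,0.2362)
P = B + -3.02·ex + 1.27·ey = (1.2466,0.3236)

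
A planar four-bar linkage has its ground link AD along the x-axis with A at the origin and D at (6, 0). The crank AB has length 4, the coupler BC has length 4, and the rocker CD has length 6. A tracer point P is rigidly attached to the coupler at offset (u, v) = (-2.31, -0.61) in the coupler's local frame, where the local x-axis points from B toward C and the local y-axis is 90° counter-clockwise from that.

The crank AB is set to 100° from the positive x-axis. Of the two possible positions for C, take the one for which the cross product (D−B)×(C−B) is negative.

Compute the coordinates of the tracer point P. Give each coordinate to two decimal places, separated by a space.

A=(0,0), D=(6.00,0)
B = A + 4.00·(cos100°, sin100°) = (-0.6946, 3.9392)
|BD| = 7.7676
circle(B,4.00) ∩ circle(D,6.00): a=2.5964, h=3.0428
  candidates: C₊=(3.0863,5.2450) cross=23.635; C₋=(-0.0000,0.0000) cross=-23.635
  mode - wants cross < 0 → take C=(-0.0000,0.0000) (cross=-23.635)
ex = (C−B)/|BC| = (0.1736,-0.9848); ey = (0.9848,0.1736)
P = B + -2.31·ex + -0.61·ey = (-1.6965,6.1082)

-1.70 6.11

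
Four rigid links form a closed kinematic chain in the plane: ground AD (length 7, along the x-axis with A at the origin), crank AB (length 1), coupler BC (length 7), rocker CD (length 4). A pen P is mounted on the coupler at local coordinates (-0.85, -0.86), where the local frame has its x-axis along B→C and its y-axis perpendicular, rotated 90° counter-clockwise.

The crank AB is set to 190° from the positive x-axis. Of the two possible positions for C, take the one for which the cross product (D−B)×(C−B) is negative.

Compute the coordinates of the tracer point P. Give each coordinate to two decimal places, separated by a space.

-2.14 -0.52

A=(0,0), D=(7.00,0)
B = A + 1.00·(cos190°, sin190°) = (-0.9848, -0.1736)
|BD| = 7.9867
circle(B,7.00) ∩ circle(D,4.00): a=6.0593, h=3.5050
  candidates: C₊=(4.9968,3.4623) cross=27.993; C₋=(5.1493,-3.5461) cross=-27.993
  mode - wants cross < 0 → take C=(5.1493,-3.5461) (cross=-27.993)
ex = (C−B)/|BC| = (0.8763,-0.4818); ey = (0.4818,0.8763)
P = B + -0.85·ex + -0.86·ey = (-2.1440,-0.5178)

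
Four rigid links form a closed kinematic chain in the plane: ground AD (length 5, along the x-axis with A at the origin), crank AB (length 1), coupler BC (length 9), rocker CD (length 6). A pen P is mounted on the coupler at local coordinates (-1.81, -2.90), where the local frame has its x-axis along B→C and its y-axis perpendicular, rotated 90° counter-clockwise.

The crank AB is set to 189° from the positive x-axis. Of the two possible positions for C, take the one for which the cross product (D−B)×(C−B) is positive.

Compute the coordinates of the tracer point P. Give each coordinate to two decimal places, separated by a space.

A=(0,0), D=(5.00,0)
B = A + 1.00·(cos189°, sin189°) = (-0.9877, -0.1564)
|BD| = 5.9897
circle(B,9.00) ∩ circle(D,6.00): a=6.7513, h=5.9515
  candidates: C₊=(5.6059,5.9693) cross=35.648; C₋=(5.9167,-5.9296) cross=-35.648
  mode + wants cross > 0 → take C=(5.6059,5.9693) (cross=35.648)
ex = (C−B)/|BC| = (0.7326,0.6806); ey = (-0.6806,0.7326)
P = B + -1.81·ex + -2.90·ey = (-0.3399,-3.5130)

-0.34 -3.51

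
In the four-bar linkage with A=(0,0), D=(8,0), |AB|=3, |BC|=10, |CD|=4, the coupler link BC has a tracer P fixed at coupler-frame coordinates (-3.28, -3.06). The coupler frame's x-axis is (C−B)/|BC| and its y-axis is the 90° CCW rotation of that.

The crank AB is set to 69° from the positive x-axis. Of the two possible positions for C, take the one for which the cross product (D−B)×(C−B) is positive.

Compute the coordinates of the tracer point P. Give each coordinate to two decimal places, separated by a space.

-2.28 -0.18

A=(0,0), D=(8.00,0)
B = A + 3.00·(cos69°, sin69°) = (1.0751, 2.8007)
|BD| = 7.4698
circle(B,10.00) ∩ circle(D,4.00): a=9.3575, h=3.5266
  candidates: C₊=(11.0722,2.5615) cross=26.343; C₋=(8.4277,-3.9771) cross=-26.343
  mode + wants cross > 0 → take C=(11.0722,2.5615) (cross=26.343)
ex = (C−B)/|BC| = (0.9997,-0.0239); ey = (0.0239,0.9997)
P = B + -3.28·ex + -3.06·ey = (-2.2772,-0.1799)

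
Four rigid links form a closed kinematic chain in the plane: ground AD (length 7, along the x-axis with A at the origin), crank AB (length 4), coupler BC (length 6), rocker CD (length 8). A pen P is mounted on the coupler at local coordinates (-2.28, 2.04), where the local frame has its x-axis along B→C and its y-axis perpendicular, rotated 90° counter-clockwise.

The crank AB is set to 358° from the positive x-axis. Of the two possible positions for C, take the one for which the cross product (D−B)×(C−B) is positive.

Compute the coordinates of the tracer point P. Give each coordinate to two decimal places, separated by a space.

A=(0,0), D=(7.00,0)
B = A + 4.00·(cos358°, sin358°) = (3.9976, -0.1396)
|BD| = 3.0057
circle(B,6.00) ∩ circle(D,8.00): a=-3.1550, h=5.1035
  candidates: C₊=(0.6089,4.8119) cross=15.340; C₋=(1.0830,-5.3841) cross=-15.340
  mode + wants cross > 0 → take C=(0.6089,4.8119) (cross=15.340)
ex = (C−B)/|BC| = (-0.5648,0.8252); ey = (-0.8252,-0.5648)
P = B + -2.28·ex + 2.04·ey = (3.6017,-3.1733)

3.60 -3.17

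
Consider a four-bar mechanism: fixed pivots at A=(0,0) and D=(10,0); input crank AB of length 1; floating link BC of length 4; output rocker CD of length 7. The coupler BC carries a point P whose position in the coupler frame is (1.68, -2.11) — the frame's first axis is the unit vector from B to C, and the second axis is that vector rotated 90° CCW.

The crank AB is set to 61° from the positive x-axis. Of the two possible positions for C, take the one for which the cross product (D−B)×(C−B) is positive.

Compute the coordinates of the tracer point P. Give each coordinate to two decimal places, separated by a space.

3.07 0.11

A=(0,0), D=(10.00,0)
B = A + 1.00·(cos61°, sin61°) = (0.4848, 0.8746)
|BD| = 9.5553
circle(B,4.00) ∩ circle(D,7.00): a=3.0509, h=2.5869
  candidates: C₊=(3.7597,3.1714) cross=24.719; C₋=(3.2861,-1.9807) cross=-24.719
  mode + wants cross > 0 → take C=(3.7597,3.1714) (cross=24.719)
ex = (C−B)/|BC| = (0.8187,0.5742); ey = (-0.5742,0.8187)
P = B + 1.68·ex + -2.11·ey = (3.0718,0.1118)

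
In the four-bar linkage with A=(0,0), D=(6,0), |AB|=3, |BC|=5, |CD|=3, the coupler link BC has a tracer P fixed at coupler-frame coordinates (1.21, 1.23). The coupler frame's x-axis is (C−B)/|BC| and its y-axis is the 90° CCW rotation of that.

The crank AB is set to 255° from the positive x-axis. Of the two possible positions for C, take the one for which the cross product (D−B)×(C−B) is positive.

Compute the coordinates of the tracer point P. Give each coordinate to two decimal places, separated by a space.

A=(0,0), D=(6.00,0)
B = A + 3.00·(cos255°, sin255°) = (-0.7765, -2.8978)
|BD| = 7.3700
circle(B,5.00) ∩ circle(D,3.00): a=4.7705, h=1.4975
  candidates: C₊=(3.0210,0.3548) cross=11.036; C₋=(4.1986,-2.3989) cross=-11.036
  mode + wants cross > 0 → take C=(3.0210,0.3548) (cross=11.036)
ex = (C−B)/|BC| = (0.7595,0.6505); ey = (-0.6505,0.7595)
P = B + 1.21·ex + 1.23·ey = (-0.6576,-1.1765)

-0.66 -1.18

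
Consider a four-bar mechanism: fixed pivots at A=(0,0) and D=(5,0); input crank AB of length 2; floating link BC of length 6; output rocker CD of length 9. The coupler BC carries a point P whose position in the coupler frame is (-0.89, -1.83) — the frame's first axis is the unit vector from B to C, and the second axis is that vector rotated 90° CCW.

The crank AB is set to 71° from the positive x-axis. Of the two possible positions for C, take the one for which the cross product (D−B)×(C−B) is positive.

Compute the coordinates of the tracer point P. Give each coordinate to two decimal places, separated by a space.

2.48 0.99

A=(0,0), D=(5.00,0)
B = A + 2.00·(cos71°, sin71°) = (0.6511, 1.8910)
|BD| = 4.7422
circle(B,6.00) ∩ circle(D,9.00): a=-2.3735, h=5.5106
  candidates: C₊=(0.6719,7.8910) cross=26.132; C₋=(-3.7229,-2.2160) cross=-26.132
  mode + wants cross > 0 → take C=(0.6719,7.8910) (cross=26.132)
ex = (C−B)/|BC| = (0.0035,1.0000); ey = (-1.0000,0.0035)
P = B + -0.89·ex + -1.83·ey = (2.4780,0.9947)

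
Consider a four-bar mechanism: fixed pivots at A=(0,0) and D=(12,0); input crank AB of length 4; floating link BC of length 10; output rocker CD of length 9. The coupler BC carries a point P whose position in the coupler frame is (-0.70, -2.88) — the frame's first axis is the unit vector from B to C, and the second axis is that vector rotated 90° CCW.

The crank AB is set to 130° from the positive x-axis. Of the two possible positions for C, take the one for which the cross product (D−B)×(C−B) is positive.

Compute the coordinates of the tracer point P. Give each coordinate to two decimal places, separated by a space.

A=(0,0), D=(12.00,0)
B = A + 4.00·(cos130°, sin130°) = (-2.5712, 3.0642)
|BD| = 14.8898
circle(B,10.00) ∩ circle(D,9.00): a=8.0829, h=5.8878
  candidates: C₊=(6.5504,7.1626) cross=87.668; C₋=(4.1271,-4.3610) cross=-87.668
  mode + wants cross > 0 → take C=(6.5504,7.1626) (cross=87.668)
ex = (C−B)/|BC| = (0.9122,0.4098); ey = (-0.4098,0.9122)
P = B + -0.70·ex + -2.88·ey = (-2.0293,0.1503)

-2.03 0.15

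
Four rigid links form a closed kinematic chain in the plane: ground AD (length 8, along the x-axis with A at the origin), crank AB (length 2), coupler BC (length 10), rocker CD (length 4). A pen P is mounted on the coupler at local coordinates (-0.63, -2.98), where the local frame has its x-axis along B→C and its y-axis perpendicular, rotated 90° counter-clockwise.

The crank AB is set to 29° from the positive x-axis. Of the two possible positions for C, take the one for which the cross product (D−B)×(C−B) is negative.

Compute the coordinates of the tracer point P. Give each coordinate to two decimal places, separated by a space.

0.13 -1.61

A=(0,0), D=(8.00,0)
B = A + 2.00·(cos29°, sin29°) = (1.7492, 0.9696)
|BD| = 6.3255
circle(B,10.00) ∩ circle(D,4.00): a=9.8025, h=1.9775
  candidates: C₊=(11.7390,1.4211) cross=12.508; C₋=(11.1328,-2.4871) cross=-12.508
  mode - wants cross < 0 → take C=(11.1328,-2.4871) (cross=-12.508)
ex = (C−B)/|BC| = (0.9384,-0.3457); ey = (0.3457,0.9384)
P = B + -0.63·ex + -2.98·ey = (0.1280,-1.6089)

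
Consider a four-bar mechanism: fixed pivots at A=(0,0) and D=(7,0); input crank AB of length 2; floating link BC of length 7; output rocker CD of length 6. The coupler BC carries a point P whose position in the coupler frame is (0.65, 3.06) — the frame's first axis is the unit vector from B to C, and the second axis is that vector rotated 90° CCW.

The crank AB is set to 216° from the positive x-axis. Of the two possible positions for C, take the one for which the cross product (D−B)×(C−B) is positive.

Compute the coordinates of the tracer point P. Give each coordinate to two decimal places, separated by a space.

A=(0,0), D=(7.00,0)
B = A + 2.00·(cos216°, sin216°) = (-1.6180, -1.1756)
|BD| = 8.6978
circle(B,7.00) ∩ circle(D,6.00): a=5.0962, h=4.7988
  candidates: C₊=(2.7828,4.2680) cross=41.739; C₋=(4.0800,-5.2415) cross=-41.739
  mode + wants cross > 0 → take C=(2.7828,4.2680) (cross=41.739)
ex = (C−B)/|BC| = (0.6287,0.7776); ey = (-0.7776,0.6287)
P = B + 0.65·ex + 3.06·ey = (-3.5890,1.2537)

-3.59 1.25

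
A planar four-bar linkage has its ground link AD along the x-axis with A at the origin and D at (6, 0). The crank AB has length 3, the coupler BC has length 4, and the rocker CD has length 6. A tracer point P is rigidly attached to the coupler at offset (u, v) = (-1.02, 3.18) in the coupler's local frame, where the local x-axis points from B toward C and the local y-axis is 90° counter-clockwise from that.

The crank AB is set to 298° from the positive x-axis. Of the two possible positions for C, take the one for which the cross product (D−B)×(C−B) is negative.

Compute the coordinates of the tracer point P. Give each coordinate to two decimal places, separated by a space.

A=(0,0), D=(6.00,0)
B = A + 3.00·(cos298°, sin298°) = (1.4084, -2.6488)
|BD| = 5.3009
circle(B,4.00) ∩ circle(D,6.00): a=0.7639, h=3.9264
  candidates: C₊=(0.1081,1.1339) cross=20.813; C₋=(4.0321,-5.6681) cross=-20.813
  mode - wants cross < 0 → take C=(4.0321,-5.6681) (cross=-20.813)
ex = (C−B)/|BC| = (0.6559,-0.7548); ey = (0.7548,0.6559)
P = B + -1.02·ex + 3.18·ey = (3.1397,0.2069)

3.14 0.21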